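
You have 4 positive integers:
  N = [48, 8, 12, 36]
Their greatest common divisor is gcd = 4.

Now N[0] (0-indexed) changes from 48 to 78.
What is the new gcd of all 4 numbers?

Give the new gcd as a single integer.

Numbers: [48, 8, 12, 36], gcd = 4
Change: index 0, 48 -> 78
gcd of the OTHER numbers (without index 0): gcd([8, 12, 36]) = 4
New gcd = gcd(g_others, new_val) = gcd(4, 78) = 2

Answer: 2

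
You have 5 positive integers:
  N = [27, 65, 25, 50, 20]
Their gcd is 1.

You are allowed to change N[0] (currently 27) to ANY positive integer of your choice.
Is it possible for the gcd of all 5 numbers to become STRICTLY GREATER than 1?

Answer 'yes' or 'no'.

Answer: yes

Derivation:
Current gcd = 1
gcd of all OTHER numbers (without N[0]=27): gcd([65, 25, 50, 20]) = 5
The new gcd after any change is gcd(5, new_value).
This can be at most 5.
Since 5 > old gcd 1, the gcd CAN increase (e.g., set N[0] = 5).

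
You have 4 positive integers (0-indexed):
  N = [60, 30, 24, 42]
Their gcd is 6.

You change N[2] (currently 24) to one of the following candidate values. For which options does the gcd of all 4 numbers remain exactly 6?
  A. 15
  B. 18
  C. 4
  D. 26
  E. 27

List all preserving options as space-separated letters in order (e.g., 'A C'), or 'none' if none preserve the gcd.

Old gcd = 6; gcd of others (without N[2]) = 6
New gcd for candidate v: gcd(6, v). Preserves old gcd iff gcd(6, v) = 6.
  Option A: v=15, gcd(6,15)=3 -> changes
  Option B: v=18, gcd(6,18)=6 -> preserves
  Option C: v=4, gcd(6,4)=2 -> changes
  Option D: v=26, gcd(6,26)=2 -> changes
  Option E: v=27, gcd(6,27)=3 -> changes

Answer: B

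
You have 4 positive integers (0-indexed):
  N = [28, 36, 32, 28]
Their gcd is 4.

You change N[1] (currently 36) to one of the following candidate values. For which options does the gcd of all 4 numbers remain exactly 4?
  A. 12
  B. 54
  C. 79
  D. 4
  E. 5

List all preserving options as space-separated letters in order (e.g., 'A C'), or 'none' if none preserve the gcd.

Old gcd = 4; gcd of others (without N[1]) = 4
New gcd for candidate v: gcd(4, v). Preserves old gcd iff gcd(4, v) = 4.
  Option A: v=12, gcd(4,12)=4 -> preserves
  Option B: v=54, gcd(4,54)=2 -> changes
  Option C: v=79, gcd(4,79)=1 -> changes
  Option D: v=4, gcd(4,4)=4 -> preserves
  Option E: v=5, gcd(4,5)=1 -> changes

Answer: A D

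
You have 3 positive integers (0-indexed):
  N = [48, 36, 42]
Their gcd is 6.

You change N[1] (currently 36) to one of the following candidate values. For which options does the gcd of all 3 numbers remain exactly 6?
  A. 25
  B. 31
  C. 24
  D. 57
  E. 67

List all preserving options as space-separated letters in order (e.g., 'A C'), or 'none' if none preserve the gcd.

Old gcd = 6; gcd of others (without N[1]) = 6
New gcd for candidate v: gcd(6, v). Preserves old gcd iff gcd(6, v) = 6.
  Option A: v=25, gcd(6,25)=1 -> changes
  Option B: v=31, gcd(6,31)=1 -> changes
  Option C: v=24, gcd(6,24)=6 -> preserves
  Option D: v=57, gcd(6,57)=3 -> changes
  Option E: v=67, gcd(6,67)=1 -> changes

Answer: C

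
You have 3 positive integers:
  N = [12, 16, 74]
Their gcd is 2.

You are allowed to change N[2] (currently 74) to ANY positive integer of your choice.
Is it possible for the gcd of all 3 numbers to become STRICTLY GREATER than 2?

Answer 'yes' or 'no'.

Current gcd = 2
gcd of all OTHER numbers (without N[2]=74): gcd([12, 16]) = 4
The new gcd after any change is gcd(4, new_value).
This can be at most 4.
Since 4 > old gcd 2, the gcd CAN increase (e.g., set N[2] = 4).

Answer: yes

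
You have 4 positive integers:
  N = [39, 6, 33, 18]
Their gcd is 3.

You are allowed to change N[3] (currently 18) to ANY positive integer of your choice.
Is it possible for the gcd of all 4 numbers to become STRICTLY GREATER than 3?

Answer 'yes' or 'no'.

Current gcd = 3
gcd of all OTHER numbers (without N[3]=18): gcd([39, 6, 33]) = 3
The new gcd after any change is gcd(3, new_value).
This can be at most 3.
Since 3 = old gcd 3, the gcd can only stay the same or decrease.

Answer: no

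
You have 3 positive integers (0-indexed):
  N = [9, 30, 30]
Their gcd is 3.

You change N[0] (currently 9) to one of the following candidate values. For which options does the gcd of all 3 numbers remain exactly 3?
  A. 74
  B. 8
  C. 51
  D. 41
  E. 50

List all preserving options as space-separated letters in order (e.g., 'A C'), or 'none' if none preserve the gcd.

Old gcd = 3; gcd of others (without N[0]) = 30
New gcd for candidate v: gcd(30, v). Preserves old gcd iff gcd(30, v) = 3.
  Option A: v=74, gcd(30,74)=2 -> changes
  Option B: v=8, gcd(30,8)=2 -> changes
  Option C: v=51, gcd(30,51)=3 -> preserves
  Option D: v=41, gcd(30,41)=1 -> changes
  Option E: v=50, gcd(30,50)=10 -> changes

Answer: C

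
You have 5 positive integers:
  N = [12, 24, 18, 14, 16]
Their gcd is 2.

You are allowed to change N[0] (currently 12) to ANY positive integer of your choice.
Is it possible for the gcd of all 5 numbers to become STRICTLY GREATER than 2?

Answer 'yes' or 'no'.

Answer: no

Derivation:
Current gcd = 2
gcd of all OTHER numbers (without N[0]=12): gcd([24, 18, 14, 16]) = 2
The new gcd after any change is gcd(2, new_value).
This can be at most 2.
Since 2 = old gcd 2, the gcd can only stay the same or decrease.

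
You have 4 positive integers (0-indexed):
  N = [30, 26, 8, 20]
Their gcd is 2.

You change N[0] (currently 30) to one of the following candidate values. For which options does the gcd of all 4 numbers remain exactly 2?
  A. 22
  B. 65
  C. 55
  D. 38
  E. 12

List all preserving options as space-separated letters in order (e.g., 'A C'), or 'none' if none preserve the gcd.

Old gcd = 2; gcd of others (without N[0]) = 2
New gcd for candidate v: gcd(2, v). Preserves old gcd iff gcd(2, v) = 2.
  Option A: v=22, gcd(2,22)=2 -> preserves
  Option B: v=65, gcd(2,65)=1 -> changes
  Option C: v=55, gcd(2,55)=1 -> changes
  Option D: v=38, gcd(2,38)=2 -> preserves
  Option E: v=12, gcd(2,12)=2 -> preserves

Answer: A D E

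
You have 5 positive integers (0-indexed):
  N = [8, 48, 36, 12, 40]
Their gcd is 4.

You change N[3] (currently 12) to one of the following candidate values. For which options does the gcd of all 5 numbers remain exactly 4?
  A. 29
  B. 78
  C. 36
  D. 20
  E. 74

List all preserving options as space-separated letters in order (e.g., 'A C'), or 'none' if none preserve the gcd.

Old gcd = 4; gcd of others (without N[3]) = 4
New gcd for candidate v: gcd(4, v). Preserves old gcd iff gcd(4, v) = 4.
  Option A: v=29, gcd(4,29)=1 -> changes
  Option B: v=78, gcd(4,78)=2 -> changes
  Option C: v=36, gcd(4,36)=4 -> preserves
  Option D: v=20, gcd(4,20)=4 -> preserves
  Option E: v=74, gcd(4,74)=2 -> changes

Answer: C D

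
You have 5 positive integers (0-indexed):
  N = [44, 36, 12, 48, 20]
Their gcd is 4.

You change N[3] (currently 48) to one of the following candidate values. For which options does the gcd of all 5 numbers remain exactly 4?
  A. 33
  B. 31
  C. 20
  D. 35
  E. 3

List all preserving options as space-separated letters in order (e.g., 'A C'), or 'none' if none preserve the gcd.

Old gcd = 4; gcd of others (without N[3]) = 4
New gcd for candidate v: gcd(4, v). Preserves old gcd iff gcd(4, v) = 4.
  Option A: v=33, gcd(4,33)=1 -> changes
  Option B: v=31, gcd(4,31)=1 -> changes
  Option C: v=20, gcd(4,20)=4 -> preserves
  Option D: v=35, gcd(4,35)=1 -> changes
  Option E: v=3, gcd(4,3)=1 -> changes

Answer: C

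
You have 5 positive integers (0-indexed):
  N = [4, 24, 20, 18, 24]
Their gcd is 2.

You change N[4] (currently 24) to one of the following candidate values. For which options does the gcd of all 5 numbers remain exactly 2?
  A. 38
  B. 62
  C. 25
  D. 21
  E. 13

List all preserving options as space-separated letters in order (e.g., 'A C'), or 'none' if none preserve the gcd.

Answer: A B

Derivation:
Old gcd = 2; gcd of others (without N[4]) = 2
New gcd for candidate v: gcd(2, v). Preserves old gcd iff gcd(2, v) = 2.
  Option A: v=38, gcd(2,38)=2 -> preserves
  Option B: v=62, gcd(2,62)=2 -> preserves
  Option C: v=25, gcd(2,25)=1 -> changes
  Option D: v=21, gcd(2,21)=1 -> changes
  Option E: v=13, gcd(2,13)=1 -> changes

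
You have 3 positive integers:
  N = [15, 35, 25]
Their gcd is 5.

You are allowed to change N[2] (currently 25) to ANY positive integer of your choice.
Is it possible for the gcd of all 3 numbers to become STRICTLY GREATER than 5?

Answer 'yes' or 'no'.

Answer: no

Derivation:
Current gcd = 5
gcd of all OTHER numbers (without N[2]=25): gcd([15, 35]) = 5
The new gcd after any change is gcd(5, new_value).
This can be at most 5.
Since 5 = old gcd 5, the gcd can only stay the same or decrease.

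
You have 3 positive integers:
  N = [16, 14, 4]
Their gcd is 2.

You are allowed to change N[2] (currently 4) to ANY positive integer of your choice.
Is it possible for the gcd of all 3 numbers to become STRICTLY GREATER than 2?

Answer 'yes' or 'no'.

Answer: no

Derivation:
Current gcd = 2
gcd of all OTHER numbers (without N[2]=4): gcd([16, 14]) = 2
The new gcd after any change is gcd(2, new_value).
This can be at most 2.
Since 2 = old gcd 2, the gcd can only stay the same or decrease.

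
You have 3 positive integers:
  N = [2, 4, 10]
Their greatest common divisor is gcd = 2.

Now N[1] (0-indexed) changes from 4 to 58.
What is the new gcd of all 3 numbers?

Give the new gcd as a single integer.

Answer: 2

Derivation:
Numbers: [2, 4, 10], gcd = 2
Change: index 1, 4 -> 58
gcd of the OTHER numbers (without index 1): gcd([2, 10]) = 2
New gcd = gcd(g_others, new_val) = gcd(2, 58) = 2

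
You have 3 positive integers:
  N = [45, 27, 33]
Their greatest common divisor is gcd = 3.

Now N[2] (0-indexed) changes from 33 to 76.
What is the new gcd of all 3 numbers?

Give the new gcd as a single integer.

Numbers: [45, 27, 33], gcd = 3
Change: index 2, 33 -> 76
gcd of the OTHER numbers (without index 2): gcd([45, 27]) = 9
New gcd = gcd(g_others, new_val) = gcd(9, 76) = 1

Answer: 1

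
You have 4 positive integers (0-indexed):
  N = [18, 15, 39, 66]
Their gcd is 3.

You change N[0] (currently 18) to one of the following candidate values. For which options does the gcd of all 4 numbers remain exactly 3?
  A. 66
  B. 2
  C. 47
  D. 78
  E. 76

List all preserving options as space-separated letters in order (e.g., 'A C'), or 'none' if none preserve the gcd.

Answer: A D

Derivation:
Old gcd = 3; gcd of others (without N[0]) = 3
New gcd for candidate v: gcd(3, v). Preserves old gcd iff gcd(3, v) = 3.
  Option A: v=66, gcd(3,66)=3 -> preserves
  Option B: v=2, gcd(3,2)=1 -> changes
  Option C: v=47, gcd(3,47)=1 -> changes
  Option D: v=78, gcd(3,78)=3 -> preserves
  Option E: v=76, gcd(3,76)=1 -> changes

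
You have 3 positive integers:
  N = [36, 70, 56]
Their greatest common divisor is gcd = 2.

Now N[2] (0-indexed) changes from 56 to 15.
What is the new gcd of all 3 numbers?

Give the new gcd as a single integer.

Answer: 1

Derivation:
Numbers: [36, 70, 56], gcd = 2
Change: index 2, 56 -> 15
gcd of the OTHER numbers (without index 2): gcd([36, 70]) = 2
New gcd = gcd(g_others, new_val) = gcd(2, 15) = 1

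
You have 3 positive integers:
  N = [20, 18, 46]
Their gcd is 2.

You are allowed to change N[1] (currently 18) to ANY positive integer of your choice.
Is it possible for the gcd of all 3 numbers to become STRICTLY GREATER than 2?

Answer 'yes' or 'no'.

Answer: no

Derivation:
Current gcd = 2
gcd of all OTHER numbers (without N[1]=18): gcd([20, 46]) = 2
The new gcd after any change is gcd(2, new_value).
This can be at most 2.
Since 2 = old gcd 2, the gcd can only stay the same or decrease.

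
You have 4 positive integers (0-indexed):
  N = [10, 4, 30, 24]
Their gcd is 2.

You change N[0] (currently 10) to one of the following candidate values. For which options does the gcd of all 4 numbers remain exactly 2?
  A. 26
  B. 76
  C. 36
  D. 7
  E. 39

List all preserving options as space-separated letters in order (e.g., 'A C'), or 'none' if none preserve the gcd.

Old gcd = 2; gcd of others (without N[0]) = 2
New gcd for candidate v: gcd(2, v). Preserves old gcd iff gcd(2, v) = 2.
  Option A: v=26, gcd(2,26)=2 -> preserves
  Option B: v=76, gcd(2,76)=2 -> preserves
  Option C: v=36, gcd(2,36)=2 -> preserves
  Option D: v=7, gcd(2,7)=1 -> changes
  Option E: v=39, gcd(2,39)=1 -> changes

Answer: A B C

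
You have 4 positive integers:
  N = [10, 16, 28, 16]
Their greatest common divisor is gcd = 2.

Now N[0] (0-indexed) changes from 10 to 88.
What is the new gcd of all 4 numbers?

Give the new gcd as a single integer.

Numbers: [10, 16, 28, 16], gcd = 2
Change: index 0, 10 -> 88
gcd of the OTHER numbers (without index 0): gcd([16, 28, 16]) = 4
New gcd = gcd(g_others, new_val) = gcd(4, 88) = 4

Answer: 4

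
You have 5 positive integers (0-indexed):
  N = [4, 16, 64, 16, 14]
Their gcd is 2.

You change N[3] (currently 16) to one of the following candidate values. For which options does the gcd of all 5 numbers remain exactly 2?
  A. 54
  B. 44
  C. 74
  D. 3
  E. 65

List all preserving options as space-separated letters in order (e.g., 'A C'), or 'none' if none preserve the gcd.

Old gcd = 2; gcd of others (without N[3]) = 2
New gcd for candidate v: gcd(2, v). Preserves old gcd iff gcd(2, v) = 2.
  Option A: v=54, gcd(2,54)=2 -> preserves
  Option B: v=44, gcd(2,44)=2 -> preserves
  Option C: v=74, gcd(2,74)=2 -> preserves
  Option D: v=3, gcd(2,3)=1 -> changes
  Option E: v=65, gcd(2,65)=1 -> changes

Answer: A B C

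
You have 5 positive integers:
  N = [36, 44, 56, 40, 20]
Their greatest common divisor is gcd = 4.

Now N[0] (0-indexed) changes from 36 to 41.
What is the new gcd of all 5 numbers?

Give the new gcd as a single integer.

Answer: 1

Derivation:
Numbers: [36, 44, 56, 40, 20], gcd = 4
Change: index 0, 36 -> 41
gcd of the OTHER numbers (without index 0): gcd([44, 56, 40, 20]) = 4
New gcd = gcd(g_others, new_val) = gcd(4, 41) = 1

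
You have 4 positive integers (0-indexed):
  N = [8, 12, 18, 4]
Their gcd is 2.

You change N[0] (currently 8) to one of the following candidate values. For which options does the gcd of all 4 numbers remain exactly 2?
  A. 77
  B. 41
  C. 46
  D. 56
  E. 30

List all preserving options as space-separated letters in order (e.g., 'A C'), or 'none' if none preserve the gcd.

Answer: C D E

Derivation:
Old gcd = 2; gcd of others (without N[0]) = 2
New gcd for candidate v: gcd(2, v). Preserves old gcd iff gcd(2, v) = 2.
  Option A: v=77, gcd(2,77)=1 -> changes
  Option B: v=41, gcd(2,41)=1 -> changes
  Option C: v=46, gcd(2,46)=2 -> preserves
  Option D: v=56, gcd(2,56)=2 -> preserves
  Option E: v=30, gcd(2,30)=2 -> preserves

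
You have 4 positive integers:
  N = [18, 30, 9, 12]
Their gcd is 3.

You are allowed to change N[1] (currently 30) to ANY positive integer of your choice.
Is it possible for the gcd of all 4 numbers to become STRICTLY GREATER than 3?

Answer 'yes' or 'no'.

Current gcd = 3
gcd of all OTHER numbers (without N[1]=30): gcd([18, 9, 12]) = 3
The new gcd after any change is gcd(3, new_value).
This can be at most 3.
Since 3 = old gcd 3, the gcd can only stay the same or decrease.

Answer: no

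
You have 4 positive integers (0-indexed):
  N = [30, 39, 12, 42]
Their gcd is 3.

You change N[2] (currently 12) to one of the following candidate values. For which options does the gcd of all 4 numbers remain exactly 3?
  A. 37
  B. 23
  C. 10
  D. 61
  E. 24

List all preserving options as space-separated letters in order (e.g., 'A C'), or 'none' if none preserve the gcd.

Old gcd = 3; gcd of others (without N[2]) = 3
New gcd for candidate v: gcd(3, v). Preserves old gcd iff gcd(3, v) = 3.
  Option A: v=37, gcd(3,37)=1 -> changes
  Option B: v=23, gcd(3,23)=1 -> changes
  Option C: v=10, gcd(3,10)=1 -> changes
  Option D: v=61, gcd(3,61)=1 -> changes
  Option E: v=24, gcd(3,24)=3 -> preserves

Answer: E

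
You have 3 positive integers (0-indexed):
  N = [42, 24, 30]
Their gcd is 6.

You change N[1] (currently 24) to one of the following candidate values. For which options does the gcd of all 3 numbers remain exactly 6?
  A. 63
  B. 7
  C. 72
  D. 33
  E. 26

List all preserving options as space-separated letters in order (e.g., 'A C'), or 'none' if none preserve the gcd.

Old gcd = 6; gcd of others (without N[1]) = 6
New gcd for candidate v: gcd(6, v). Preserves old gcd iff gcd(6, v) = 6.
  Option A: v=63, gcd(6,63)=3 -> changes
  Option B: v=7, gcd(6,7)=1 -> changes
  Option C: v=72, gcd(6,72)=6 -> preserves
  Option D: v=33, gcd(6,33)=3 -> changes
  Option E: v=26, gcd(6,26)=2 -> changes

Answer: C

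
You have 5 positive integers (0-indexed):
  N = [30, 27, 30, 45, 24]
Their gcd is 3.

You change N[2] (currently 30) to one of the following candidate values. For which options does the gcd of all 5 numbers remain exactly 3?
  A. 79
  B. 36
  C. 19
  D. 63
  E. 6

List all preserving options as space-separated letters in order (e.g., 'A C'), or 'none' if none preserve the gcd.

Old gcd = 3; gcd of others (without N[2]) = 3
New gcd for candidate v: gcd(3, v). Preserves old gcd iff gcd(3, v) = 3.
  Option A: v=79, gcd(3,79)=1 -> changes
  Option B: v=36, gcd(3,36)=3 -> preserves
  Option C: v=19, gcd(3,19)=1 -> changes
  Option D: v=63, gcd(3,63)=3 -> preserves
  Option E: v=6, gcd(3,6)=3 -> preserves

Answer: B D E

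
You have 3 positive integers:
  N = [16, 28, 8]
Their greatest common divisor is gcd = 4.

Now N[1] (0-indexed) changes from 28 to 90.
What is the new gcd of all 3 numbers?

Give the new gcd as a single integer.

Answer: 2

Derivation:
Numbers: [16, 28, 8], gcd = 4
Change: index 1, 28 -> 90
gcd of the OTHER numbers (without index 1): gcd([16, 8]) = 8
New gcd = gcd(g_others, new_val) = gcd(8, 90) = 2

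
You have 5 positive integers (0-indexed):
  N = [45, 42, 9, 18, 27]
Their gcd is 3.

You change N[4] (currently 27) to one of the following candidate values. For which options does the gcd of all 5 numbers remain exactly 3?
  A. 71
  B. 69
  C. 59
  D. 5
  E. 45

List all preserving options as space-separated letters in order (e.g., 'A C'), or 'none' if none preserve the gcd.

Old gcd = 3; gcd of others (without N[4]) = 3
New gcd for candidate v: gcd(3, v). Preserves old gcd iff gcd(3, v) = 3.
  Option A: v=71, gcd(3,71)=1 -> changes
  Option B: v=69, gcd(3,69)=3 -> preserves
  Option C: v=59, gcd(3,59)=1 -> changes
  Option D: v=5, gcd(3,5)=1 -> changes
  Option E: v=45, gcd(3,45)=3 -> preserves

Answer: B E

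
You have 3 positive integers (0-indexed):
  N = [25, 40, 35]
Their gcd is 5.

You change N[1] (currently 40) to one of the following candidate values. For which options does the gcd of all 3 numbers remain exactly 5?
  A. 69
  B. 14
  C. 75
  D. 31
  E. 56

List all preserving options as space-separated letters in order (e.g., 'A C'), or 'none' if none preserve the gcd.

Old gcd = 5; gcd of others (without N[1]) = 5
New gcd for candidate v: gcd(5, v). Preserves old gcd iff gcd(5, v) = 5.
  Option A: v=69, gcd(5,69)=1 -> changes
  Option B: v=14, gcd(5,14)=1 -> changes
  Option C: v=75, gcd(5,75)=5 -> preserves
  Option D: v=31, gcd(5,31)=1 -> changes
  Option E: v=56, gcd(5,56)=1 -> changes

Answer: C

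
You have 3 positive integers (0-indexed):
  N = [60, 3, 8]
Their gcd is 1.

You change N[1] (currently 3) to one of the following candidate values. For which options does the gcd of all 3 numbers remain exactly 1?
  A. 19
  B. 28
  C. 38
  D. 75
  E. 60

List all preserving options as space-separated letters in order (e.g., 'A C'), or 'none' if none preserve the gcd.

Answer: A D

Derivation:
Old gcd = 1; gcd of others (without N[1]) = 4
New gcd for candidate v: gcd(4, v). Preserves old gcd iff gcd(4, v) = 1.
  Option A: v=19, gcd(4,19)=1 -> preserves
  Option B: v=28, gcd(4,28)=4 -> changes
  Option C: v=38, gcd(4,38)=2 -> changes
  Option D: v=75, gcd(4,75)=1 -> preserves
  Option E: v=60, gcd(4,60)=4 -> changes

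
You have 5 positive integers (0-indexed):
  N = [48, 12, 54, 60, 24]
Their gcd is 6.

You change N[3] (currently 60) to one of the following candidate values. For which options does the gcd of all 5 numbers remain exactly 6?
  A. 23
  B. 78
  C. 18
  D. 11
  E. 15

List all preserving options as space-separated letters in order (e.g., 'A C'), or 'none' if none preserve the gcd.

Answer: B C

Derivation:
Old gcd = 6; gcd of others (without N[3]) = 6
New gcd for candidate v: gcd(6, v). Preserves old gcd iff gcd(6, v) = 6.
  Option A: v=23, gcd(6,23)=1 -> changes
  Option B: v=78, gcd(6,78)=6 -> preserves
  Option C: v=18, gcd(6,18)=6 -> preserves
  Option D: v=11, gcd(6,11)=1 -> changes
  Option E: v=15, gcd(6,15)=3 -> changes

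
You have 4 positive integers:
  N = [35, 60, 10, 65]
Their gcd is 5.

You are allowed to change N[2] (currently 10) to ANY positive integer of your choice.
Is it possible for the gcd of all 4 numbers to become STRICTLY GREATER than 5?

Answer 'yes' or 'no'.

Answer: no

Derivation:
Current gcd = 5
gcd of all OTHER numbers (without N[2]=10): gcd([35, 60, 65]) = 5
The new gcd after any change is gcd(5, new_value).
This can be at most 5.
Since 5 = old gcd 5, the gcd can only stay the same or decrease.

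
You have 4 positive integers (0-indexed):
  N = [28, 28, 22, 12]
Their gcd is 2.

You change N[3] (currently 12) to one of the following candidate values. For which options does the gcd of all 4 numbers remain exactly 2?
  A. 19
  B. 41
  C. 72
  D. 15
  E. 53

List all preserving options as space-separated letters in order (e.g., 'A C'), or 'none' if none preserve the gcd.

Answer: C

Derivation:
Old gcd = 2; gcd of others (without N[3]) = 2
New gcd for candidate v: gcd(2, v). Preserves old gcd iff gcd(2, v) = 2.
  Option A: v=19, gcd(2,19)=1 -> changes
  Option B: v=41, gcd(2,41)=1 -> changes
  Option C: v=72, gcd(2,72)=2 -> preserves
  Option D: v=15, gcd(2,15)=1 -> changes
  Option E: v=53, gcd(2,53)=1 -> changes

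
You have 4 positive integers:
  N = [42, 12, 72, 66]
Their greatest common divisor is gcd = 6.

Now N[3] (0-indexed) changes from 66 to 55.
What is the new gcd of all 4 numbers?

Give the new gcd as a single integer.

Numbers: [42, 12, 72, 66], gcd = 6
Change: index 3, 66 -> 55
gcd of the OTHER numbers (without index 3): gcd([42, 12, 72]) = 6
New gcd = gcd(g_others, new_val) = gcd(6, 55) = 1

Answer: 1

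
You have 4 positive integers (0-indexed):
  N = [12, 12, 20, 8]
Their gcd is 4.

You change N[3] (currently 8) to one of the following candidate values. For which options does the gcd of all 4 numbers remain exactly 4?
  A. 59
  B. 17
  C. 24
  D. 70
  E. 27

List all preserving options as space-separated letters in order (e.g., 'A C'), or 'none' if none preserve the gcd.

Old gcd = 4; gcd of others (without N[3]) = 4
New gcd for candidate v: gcd(4, v). Preserves old gcd iff gcd(4, v) = 4.
  Option A: v=59, gcd(4,59)=1 -> changes
  Option B: v=17, gcd(4,17)=1 -> changes
  Option C: v=24, gcd(4,24)=4 -> preserves
  Option D: v=70, gcd(4,70)=2 -> changes
  Option E: v=27, gcd(4,27)=1 -> changes

Answer: C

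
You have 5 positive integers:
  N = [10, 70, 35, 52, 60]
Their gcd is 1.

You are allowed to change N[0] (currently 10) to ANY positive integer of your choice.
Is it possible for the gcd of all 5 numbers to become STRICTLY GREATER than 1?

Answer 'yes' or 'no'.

Current gcd = 1
gcd of all OTHER numbers (without N[0]=10): gcd([70, 35, 52, 60]) = 1
The new gcd after any change is gcd(1, new_value).
This can be at most 1.
Since 1 = old gcd 1, the gcd can only stay the same or decrease.

Answer: no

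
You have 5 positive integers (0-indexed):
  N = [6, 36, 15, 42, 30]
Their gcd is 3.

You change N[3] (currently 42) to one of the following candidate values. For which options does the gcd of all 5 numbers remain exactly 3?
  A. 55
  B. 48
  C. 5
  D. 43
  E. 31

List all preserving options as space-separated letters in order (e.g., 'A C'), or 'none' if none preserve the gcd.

Old gcd = 3; gcd of others (without N[3]) = 3
New gcd for candidate v: gcd(3, v). Preserves old gcd iff gcd(3, v) = 3.
  Option A: v=55, gcd(3,55)=1 -> changes
  Option B: v=48, gcd(3,48)=3 -> preserves
  Option C: v=5, gcd(3,5)=1 -> changes
  Option D: v=43, gcd(3,43)=1 -> changes
  Option E: v=31, gcd(3,31)=1 -> changes

Answer: B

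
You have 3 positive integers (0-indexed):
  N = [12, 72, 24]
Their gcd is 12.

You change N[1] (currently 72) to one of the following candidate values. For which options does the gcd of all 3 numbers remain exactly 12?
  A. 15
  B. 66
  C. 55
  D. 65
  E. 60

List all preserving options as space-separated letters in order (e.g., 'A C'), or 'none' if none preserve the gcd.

Answer: E

Derivation:
Old gcd = 12; gcd of others (without N[1]) = 12
New gcd for candidate v: gcd(12, v). Preserves old gcd iff gcd(12, v) = 12.
  Option A: v=15, gcd(12,15)=3 -> changes
  Option B: v=66, gcd(12,66)=6 -> changes
  Option C: v=55, gcd(12,55)=1 -> changes
  Option D: v=65, gcd(12,65)=1 -> changes
  Option E: v=60, gcd(12,60)=12 -> preserves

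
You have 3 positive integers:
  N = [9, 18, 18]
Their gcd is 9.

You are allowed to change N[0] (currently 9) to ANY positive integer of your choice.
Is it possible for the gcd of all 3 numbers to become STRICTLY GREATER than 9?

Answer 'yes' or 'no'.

Current gcd = 9
gcd of all OTHER numbers (without N[0]=9): gcd([18, 18]) = 18
The new gcd after any change is gcd(18, new_value).
This can be at most 18.
Since 18 > old gcd 9, the gcd CAN increase (e.g., set N[0] = 18).

Answer: yes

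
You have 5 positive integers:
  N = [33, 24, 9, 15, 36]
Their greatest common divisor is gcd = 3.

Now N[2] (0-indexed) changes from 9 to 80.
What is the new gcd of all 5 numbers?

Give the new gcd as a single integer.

Answer: 1

Derivation:
Numbers: [33, 24, 9, 15, 36], gcd = 3
Change: index 2, 9 -> 80
gcd of the OTHER numbers (without index 2): gcd([33, 24, 15, 36]) = 3
New gcd = gcd(g_others, new_val) = gcd(3, 80) = 1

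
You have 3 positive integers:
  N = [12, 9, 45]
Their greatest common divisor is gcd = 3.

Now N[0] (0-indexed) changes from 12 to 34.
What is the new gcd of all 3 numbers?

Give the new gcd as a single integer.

Answer: 1

Derivation:
Numbers: [12, 9, 45], gcd = 3
Change: index 0, 12 -> 34
gcd of the OTHER numbers (without index 0): gcd([9, 45]) = 9
New gcd = gcd(g_others, new_val) = gcd(9, 34) = 1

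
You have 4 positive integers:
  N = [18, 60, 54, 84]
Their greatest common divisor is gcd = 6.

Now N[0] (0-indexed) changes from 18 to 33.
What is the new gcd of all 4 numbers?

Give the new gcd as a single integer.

Numbers: [18, 60, 54, 84], gcd = 6
Change: index 0, 18 -> 33
gcd of the OTHER numbers (without index 0): gcd([60, 54, 84]) = 6
New gcd = gcd(g_others, new_val) = gcd(6, 33) = 3

Answer: 3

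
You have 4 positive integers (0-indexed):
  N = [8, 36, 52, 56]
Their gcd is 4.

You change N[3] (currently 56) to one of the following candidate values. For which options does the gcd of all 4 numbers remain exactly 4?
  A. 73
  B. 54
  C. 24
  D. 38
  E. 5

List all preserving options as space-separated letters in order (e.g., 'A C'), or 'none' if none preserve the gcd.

Old gcd = 4; gcd of others (without N[3]) = 4
New gcd for candidate v: gcd(4, v). Preserves old gcd iff gcd(4, v) = 4.
  Option A: v=73, gcd(4,73)=1 -> changes
  Option B: v=54, gcd(4,54)=2 -> changes
  Option C: v=24, gcd(4,24)=4 -> preserves
  Option D: v=38, gcd(4,38)=2 -> changes
  Option E: v=5, gcd(4,5)=1 -> changes

Answer: C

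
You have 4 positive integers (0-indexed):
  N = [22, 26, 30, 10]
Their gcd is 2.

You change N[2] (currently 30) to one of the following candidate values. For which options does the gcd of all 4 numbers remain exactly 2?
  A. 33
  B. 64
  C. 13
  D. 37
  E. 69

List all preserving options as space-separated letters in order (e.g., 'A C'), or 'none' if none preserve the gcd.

Old gcd = 2; gcd of others (without N[2]) = 2
New gcd for candidate v: gcd(2, v). Preserves old gcd iff gcd(2, v) = 2.
  Option A: v=33, gcd(2,33)=1 -> changes
  Option B: v=64, gcd(2,64)=2 -> preserves
  Option C: v=13, gcd(2,13)=1 -> changes
  Option D: v=37, gcd(2,37)=1 -> changes
  Option E: v=69, gcd(2,69)=1 -> changes

Answer: B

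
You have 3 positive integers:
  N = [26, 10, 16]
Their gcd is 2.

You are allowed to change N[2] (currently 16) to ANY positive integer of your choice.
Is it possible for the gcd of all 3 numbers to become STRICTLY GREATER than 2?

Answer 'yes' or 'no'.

Answer: no

Derivation:
Current gcd = 2
gcd of all OTHER numbers (without N[2]=16): gcd([26, 10]) = 2
The new gcd after any change is gcd(2, new_value).
This can be at most 2.
Since 2 = old gcd 2, the gcd can only stay the same or decrease.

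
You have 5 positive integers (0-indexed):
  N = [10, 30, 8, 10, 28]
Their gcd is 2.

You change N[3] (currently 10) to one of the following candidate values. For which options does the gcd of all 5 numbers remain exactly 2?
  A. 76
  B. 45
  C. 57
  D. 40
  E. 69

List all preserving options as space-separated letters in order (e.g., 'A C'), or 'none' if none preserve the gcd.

Old gcd = 2; gcd of others (without N[3]) = 2
New gcd for candidate v: gcd(2, v). Preserves old gcd iff gcd(2, v) = 2.
  Option A: v=76, gcd(2,76)=2 -> preserves
  Option B: v=45, gcd(2,45)=1 -> changes
  Option C: v=57, gcd(2,57)=1 -> changes
  Option D: v=40, gcd(2,40)=2 -> preserves
  Option E: v=69, gcd(2,69)=1 -> changes

Answer: A D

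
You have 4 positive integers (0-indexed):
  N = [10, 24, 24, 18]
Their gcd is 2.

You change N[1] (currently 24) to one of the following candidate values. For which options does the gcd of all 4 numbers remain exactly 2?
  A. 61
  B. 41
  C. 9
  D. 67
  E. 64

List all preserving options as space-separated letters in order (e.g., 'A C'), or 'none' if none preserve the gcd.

Old gcd = 2; gcd of others (without N[1]) = 2
New gcd for candidate v: gcd(2, v). Preserves old gcd iff gcd(2, v) = 2.
  Option A: v=61, gcd(2,61)=1 -> changes
  Option B: v=41, gcd(2,41)=1 -> changes
  Option C: v=9, gcd(2,9)=1 -> changes
  Option D: v=67, gcd(2,67)=1 -> changes
  Option E: v=64, gcd(2,64)=2 -> preserves

Answer: E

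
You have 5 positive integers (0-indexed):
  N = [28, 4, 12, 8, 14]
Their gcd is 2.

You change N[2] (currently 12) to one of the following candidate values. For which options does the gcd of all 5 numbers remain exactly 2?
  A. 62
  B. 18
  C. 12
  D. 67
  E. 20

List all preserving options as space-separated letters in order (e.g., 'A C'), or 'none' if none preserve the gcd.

Answer: A B C E

Derivation:
Old gcd = 2; gcd of others (without N[2]) = 2
New gcd for candidate v: gcd(2, v). Preserves old gcd iff gcd(2, v) = 2.
  Option A: v=62, gcd(2,62)=2 -> preserves
  Option B: v=18, gcd(2,18)=2 -> preserves
  Option C: v=12, gcd(2,12)=2 -> preserves
  Option D: v=67, gcd(2,67)=1 -> changes
  Option E: v=20, gcd(2,20)=2 -> preserves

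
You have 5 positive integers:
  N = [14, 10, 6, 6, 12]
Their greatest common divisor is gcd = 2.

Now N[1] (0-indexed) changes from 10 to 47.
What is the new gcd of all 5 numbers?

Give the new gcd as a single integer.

Numbers: [14, 10, 6, 6, 12], gcd = 2
Change: index 1, 10 -> 47
gcd of the OTHER numbers (without index 1): gcd([14, 6, 6, 12]) = 2
New gcd = gcd(g_others, new_val) = gcd(2, 47) = 1

Answer: 1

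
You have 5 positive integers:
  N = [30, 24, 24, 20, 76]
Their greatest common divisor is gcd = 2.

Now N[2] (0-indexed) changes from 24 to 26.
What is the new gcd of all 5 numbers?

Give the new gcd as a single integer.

Answer: 2

Derivation:
Numbers: [30, 24, 24, 20, 76], gcd = 2
Change: index 2, 24 -> 26
gcd of the OTHER numbers (without index 2): gcd([30, 24, 20, 76]) = 2
New gcd = gcd(g_others, new_val) = gcd(2, 26) = 2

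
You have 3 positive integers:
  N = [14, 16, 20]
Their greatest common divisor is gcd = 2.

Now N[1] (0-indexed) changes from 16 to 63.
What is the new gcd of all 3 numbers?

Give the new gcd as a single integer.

Numbers: [14, 16, 20], gcd = 2
Change: index 1, 16 -> 63
gcd of the OTHER numbers (without index 1): gcd([14, 20]) = 2
New gcd = gcd(g_others, new_val) = gcd(2, 63) = 1

Answer: 1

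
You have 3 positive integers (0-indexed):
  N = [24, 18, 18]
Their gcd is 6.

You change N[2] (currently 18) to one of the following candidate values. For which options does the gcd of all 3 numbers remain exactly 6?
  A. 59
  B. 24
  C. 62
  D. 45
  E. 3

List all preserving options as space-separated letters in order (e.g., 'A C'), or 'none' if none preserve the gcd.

Old gcd = 6; gcd of others (without N[2]) = 6
New gcd for candidate v: gcd(6, v). Preserves old gcd iff gcd(6, v) = 6.
  Option A: v=59, gcd(6,59)=1 -> changes
  Option B: v=24, gcd(6,24)=6 -> preserves
  Option C: v=62, gcd(6,62)=2 -> changes
  Option D: v=45, gcd(6,45)=3 -> changes
  Option E: v=3, gcd(6,3)=3 -> changes

Answer: B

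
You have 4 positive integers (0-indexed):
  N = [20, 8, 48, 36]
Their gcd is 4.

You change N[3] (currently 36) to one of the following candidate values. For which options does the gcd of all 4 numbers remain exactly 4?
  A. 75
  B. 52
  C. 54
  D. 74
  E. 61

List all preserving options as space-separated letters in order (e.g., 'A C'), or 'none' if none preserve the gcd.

Answer: B

Derivation:
Old gcd = 4; gcd of others (without N[3]) = 4
New gcd for candidate v: gcd(4, v). Preserves old gcd iff gcd(4, v) = 4.
  Option A: v=75, gcd(4,75)=1 -> changes
  Option B: v=52, gcd(4,52)=4 -> preserves
  Option C: v=54, gcd(4,54)=2 -> changes
  Option D: v=74, gcd(4,74)=2 -> changes
  Option E: v=61, gcd(4,61)=1 -> changes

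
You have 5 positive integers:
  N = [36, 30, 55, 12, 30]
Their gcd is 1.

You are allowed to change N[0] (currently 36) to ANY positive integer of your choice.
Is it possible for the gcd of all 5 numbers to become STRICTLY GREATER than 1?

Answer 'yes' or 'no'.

Current gcd = 1
gcd of all OTHER numbers (without N[0]=36): gcd([30, 55, 12, 30]) = 1
The new gcd after any change is gcd(1, new_value).
This can be at most 1.
Since 1 = old gcd 1, the gcd can only stay the same or decrease.

Answer: no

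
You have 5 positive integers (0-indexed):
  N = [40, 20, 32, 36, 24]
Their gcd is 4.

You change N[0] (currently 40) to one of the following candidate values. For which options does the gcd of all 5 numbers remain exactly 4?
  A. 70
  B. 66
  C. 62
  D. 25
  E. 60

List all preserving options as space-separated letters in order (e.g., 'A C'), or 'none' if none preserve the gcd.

Old gcd = 4; gcd of others (without N[0]) = 4
New gcd for candidate v: gcd(4, v). Preserves old gcd iff gcd(4, v) = 4.
  Option A: v=70, gcd(4,70)=2 -> changes
  Option B: v=66, gcd(4,66)=2 -> changes
  Option C: v=62, gcd(4,62)=2 -> changes
  Option D: v=25, gcd(4,25)=1 -> changes
  Option E: v=60, gcd(4,60)=4 -> preserves

Answer: E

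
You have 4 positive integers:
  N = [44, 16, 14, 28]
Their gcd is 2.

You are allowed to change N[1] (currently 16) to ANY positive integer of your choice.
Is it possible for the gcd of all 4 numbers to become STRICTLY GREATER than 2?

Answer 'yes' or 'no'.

Current gcd = 2
gcd of all OTHER numbers (without N[1]=16): gcd([44, 14, 28]) = 2
The new gcd after any change is gcd(2, new_value).
This can be at most 2.
Since 2 = old gcd 2, the gcd can only stay the same or decrease.

Answer: no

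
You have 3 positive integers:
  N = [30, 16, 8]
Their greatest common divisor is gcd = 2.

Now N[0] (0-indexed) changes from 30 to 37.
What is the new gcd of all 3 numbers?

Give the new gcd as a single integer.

Numbers: [30, 16, 8], gcd = 2
Change: index 0, 30 -> 37
gcd of the OTHER numbers (without index 0): gcd([16, 8]) = 8
New gcd = gcd(g_others, new_val) = gcd(8, 37) = 1

Answer: 1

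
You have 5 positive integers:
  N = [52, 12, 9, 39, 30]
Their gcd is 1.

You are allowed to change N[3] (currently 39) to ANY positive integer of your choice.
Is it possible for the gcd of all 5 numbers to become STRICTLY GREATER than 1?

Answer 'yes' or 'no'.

Answer: no

Derivation:
Current gcd = 1
gcd of all OTHER numbers (without N[3]=39): gcd([52, 12, 9, 30]) = 1
The new gcd after any change is gcd(1, new_value).
This can be at most 1.
Since 1 = old gcd 1, the gcd can only stay the same or decrease.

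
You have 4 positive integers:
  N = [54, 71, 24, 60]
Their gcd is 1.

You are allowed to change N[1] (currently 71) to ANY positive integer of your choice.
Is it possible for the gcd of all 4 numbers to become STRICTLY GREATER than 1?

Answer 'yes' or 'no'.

Current gcd = 1
gcd of all OTHER numbers (without N[1]=71): gcd([54, 24, 60]) = 6
The new gcd after any change is gcd(6, new_value).
This can be at most 6.
Since 6 > old gcd 1, the gcd CAN increase (e.g., set N[1] = 6).

Answer: yes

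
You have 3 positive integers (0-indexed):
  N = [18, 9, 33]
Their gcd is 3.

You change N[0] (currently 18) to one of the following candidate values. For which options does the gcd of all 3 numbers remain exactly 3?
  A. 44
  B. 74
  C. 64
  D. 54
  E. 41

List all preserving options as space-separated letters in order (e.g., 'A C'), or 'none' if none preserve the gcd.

Answer: D

Derivation:
Old gcd = 3; gcd of others (without N[0]) = 3
New gcd for candidate v: gcd(3, v). Preserves old gcd iff gcd(3, v) = 3.
  Option A: v=44, gcd(3,44)=1 -> changes
  Option B: v=74, gcd(3,74)=1 -> changes
  Option C: v=64, gcd(3,64)=1 -> changes
  Option D: v=54, gcd(3,54)=3 -> preserves
  Option E: v=41, gcd(3,41)=1 -> changes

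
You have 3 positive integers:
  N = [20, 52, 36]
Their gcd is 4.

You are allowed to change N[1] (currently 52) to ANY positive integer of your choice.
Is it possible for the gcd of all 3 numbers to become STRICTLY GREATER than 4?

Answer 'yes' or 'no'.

Current gcd = 4
gcd of all OTHER numbers (without N[1]=52): gcd([20, 36]) = 4
The new gcd after any change is gcd(4, new_value).
This can be at most 4.
Since 4 = old gcd 4, the gcd can only stay the same or decrease.

Answer: no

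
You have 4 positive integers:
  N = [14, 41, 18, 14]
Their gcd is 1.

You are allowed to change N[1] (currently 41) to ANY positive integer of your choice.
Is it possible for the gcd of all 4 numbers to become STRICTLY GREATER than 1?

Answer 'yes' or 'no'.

Answer: yes

Derivation:
Current gcd = 1
gcd of all OTHER numbers (without N[1]=41): gcd([14, 18, 14]) = 2
The new gcd after any change is gcd(2, new_value).
This can be at most 2.
Since 2 > old gcd 1, the gcd CAN increase (e.g., set N[1] = 2).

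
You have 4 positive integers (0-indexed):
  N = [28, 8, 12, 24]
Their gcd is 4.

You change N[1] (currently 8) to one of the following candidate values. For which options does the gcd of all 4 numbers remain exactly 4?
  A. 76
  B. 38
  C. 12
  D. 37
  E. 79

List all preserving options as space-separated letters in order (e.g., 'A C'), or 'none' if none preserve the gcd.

Answer: A C

Derivation:
Old gcd = 4; gcd of others (without N[1]) = 4
New gcd for candidate v: gcd(4, v). Preserves old gcd iff gcd(4, v) = 4.
  Option A: v=76, gcd(4,76)=4 -> preserves
  Option B: v=38, gcd(4,38)=2 -> changes
  Option C: v=12, gcd(4,12)=4 -> preserves
  Option D: v=37, gcd(4,37)=1 -> changes
  Option E: v=79, gcd(4,79)=1 -> changes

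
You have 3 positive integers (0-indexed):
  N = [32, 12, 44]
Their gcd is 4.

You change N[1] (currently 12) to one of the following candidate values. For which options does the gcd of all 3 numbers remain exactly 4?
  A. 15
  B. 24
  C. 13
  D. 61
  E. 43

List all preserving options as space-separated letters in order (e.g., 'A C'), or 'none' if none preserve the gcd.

Answer: B

Derivation:
Old gcd = 4; gcd of others (without N[1]) = 4
New gcd for candidate v: gcd(4, v). Preserves old gcd iff gcd(4, v) = 4.
  Option A: v=15, gcd(4,15)=1 -> changes
  Option B: v=24, gcd(4,24)=4 -> preserves
  Option C: v=13, gcd(4,13)=1 -> changes
  Option D: v=61, gcd(4,61)=1 -> changes
  Option E: v=43, gcd(4,43)=1 -> changes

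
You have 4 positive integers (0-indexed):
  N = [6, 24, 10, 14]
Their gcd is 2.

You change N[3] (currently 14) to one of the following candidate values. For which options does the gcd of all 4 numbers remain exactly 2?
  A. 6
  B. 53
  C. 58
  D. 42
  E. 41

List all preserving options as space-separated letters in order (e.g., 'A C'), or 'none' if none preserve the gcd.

Answer: A C D

Derivation:
Old gcd = 2; gcd of others (without N[3]) = 2
New gcd for candidate v: gcd(2, v). Preserves old gcd iff gcd(2, v) = 2.
  Option A: v=6, gcd(2,6)=2 -> preserves
  Option B: v=53, gcd(2,53)=1 -> changes
  Option C: v=58, gcd(2,58)=2 -> preserves
  Option D: v=42, gcd(2,42)=2 -> preserves
  Option E: v=41, gcd(2,41)=1 -> changes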